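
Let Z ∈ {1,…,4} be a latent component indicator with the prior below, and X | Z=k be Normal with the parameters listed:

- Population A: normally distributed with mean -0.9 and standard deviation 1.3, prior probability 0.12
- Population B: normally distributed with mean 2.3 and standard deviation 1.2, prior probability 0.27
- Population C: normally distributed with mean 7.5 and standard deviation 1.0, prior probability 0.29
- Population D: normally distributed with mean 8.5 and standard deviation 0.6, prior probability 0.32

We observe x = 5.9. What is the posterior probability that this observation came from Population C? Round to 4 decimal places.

P(component k | x) = π_k·f_k(x) / marginal(x), where marginal(x) = Σ_j π_j·f_j(x).
Component likelihoods at x = 5.9:
  f_A = 3.51247e-07
  f_B = 0.00369321
  f_C = 0.110921
  f_D = 5.56181e-05
Weight by the priors:
  π_A·f_A = 0.12 × 3.51247e-07 = 4.21496e-08
  π_B·f_B = 0.27 × 0.00369321 = 0.000997166
  π_C·f_C = 0.29 × 0.110921 = 0.032167
  π_D·f_D = 0.32 × 5.56181e-05 = 1.77978e-05
Marginal: 4.21496e-08 + 0.000997166 + 0.032167 + 1.77978e-05 = 0.033182
So the posterior for Population C is 0.032167 / 0.033182 ≈ 0.9694.

0.9694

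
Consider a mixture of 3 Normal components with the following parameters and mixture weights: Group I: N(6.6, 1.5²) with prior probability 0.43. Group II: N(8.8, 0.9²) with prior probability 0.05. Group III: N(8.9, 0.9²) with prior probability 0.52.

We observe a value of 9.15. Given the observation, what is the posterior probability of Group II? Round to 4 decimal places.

The responsibility of component k is P(Z=k) f_k(x) divided by Σ_j P(Z=j) f_j(x).
Component likelihoods at x = 9.15:
  p_I = (1/(1.5·√(2π)))·exp(−(9.15−6.6)²/(2·1.5²)) = 0.265962·exp(-1.44500) = 0.0626994
  p_II = (1/(0.9·√(2π)))·exp(−(9.15−8.8)²/(2·0.9²)) = 0.443269·exp(-0.07562) = 0.410986
  p_III = (1/(0.9·√(2π)))·exp(−(9.15−8.9)²/(2·0.9²)) = 0.443269·exp(-0.03858) = 0.426493
Unnormalised posteriors:
  P(Z=I)·p_I = 0.43 × 0.0626994 = 0.0269607
  P(Z=II)·p_II = 0.05 × 0.410986 = 0.0205493
  P(Z=III)·p_III = 0.52 × 0.426493 = 0.221777
Evidence: 0.0269607 + 0.0205493 + 0.221777 = 0.269287
Responsibility of Group II: 0.0205493 / 0.269287 ≈ 0.0763

0.0763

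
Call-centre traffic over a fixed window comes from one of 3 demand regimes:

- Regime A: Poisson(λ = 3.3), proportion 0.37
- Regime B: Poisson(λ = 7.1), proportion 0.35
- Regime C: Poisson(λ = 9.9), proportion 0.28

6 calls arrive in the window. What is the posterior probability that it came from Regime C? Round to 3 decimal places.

Posterior ∝ prior × likelihood, so P(k | x) ∝ P(Z=k) f_k(x); normalise over all components.
Poisson probabilities:
  L_A = e^(−3.3)·3.3^6/6! = 0.0661575
  L_B = e^(−7.1)·7.1^6/6! = 0.1468
  L_C = e^(−9.9)·9.9^6/6! = 0.065609
Weight by the priors:
  P(Z=A)·L_A = 0.37 × 0.0661575 = 0.0244783
  P(Z=B)·L_B = 0.35 × 0.1468 = 0.0513801
  P(Z=C)·L_C = 0.28 × 0.065609 = 0.0183705
Evidence: 0.0244783 + 0.0513801 + 0.0183705 = 0.0942289
So the posterior for Regime C is 0.0183705 / 0.0942289 ≈ 0.195.

0.195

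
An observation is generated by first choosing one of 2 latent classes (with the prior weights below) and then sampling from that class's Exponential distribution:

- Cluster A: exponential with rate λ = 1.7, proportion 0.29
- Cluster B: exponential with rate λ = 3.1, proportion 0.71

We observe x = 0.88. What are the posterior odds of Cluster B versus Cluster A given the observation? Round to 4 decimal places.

1.3023

Posterior odds = (w_i f_i(x)) / (w_j f_j(x)); the normalising sum cancels.
Exponential densities:
  f_A = 1.7·e^(−1.7·0.88) = 1.7·e^(−1.4960) = 0.380842
  f_B = 3.1·e^(−3.1·0.88) = 3.1·e^(−2.7280) = 0.202585
Odds = (0.71/0.29) × (0.202585/0.380842) = 2.44828 × 0.531939 ≈ 1.3023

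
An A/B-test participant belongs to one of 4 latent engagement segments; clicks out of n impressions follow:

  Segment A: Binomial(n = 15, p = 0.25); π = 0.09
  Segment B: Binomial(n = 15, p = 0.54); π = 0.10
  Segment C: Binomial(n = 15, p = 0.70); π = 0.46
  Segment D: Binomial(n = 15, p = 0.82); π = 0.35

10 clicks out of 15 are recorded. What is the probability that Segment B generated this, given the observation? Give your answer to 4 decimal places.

Apply Bayes' rule: the posterior for each component is proportional to its prior times its likelihood at x.
Binomial probabilities:
  p_A = C(15,10)·0.25^10·0.75^5 = 3003·9.53674e-07·0.237305 = 0.000679613
  p_B = C(15,10)·0.54^10·0.46^5 = 3003·0.00210833·0.0205963 = 0.130401
  p_C = C(15,10)·0.70^10·0.30^5 = 3003·0.0282475·0.00243 = 0.20613
  p_D = C(15,10)·0.82^10·0.18^5 = 3003·0.137448·0.000188957 = 0.0779931
Weight by the priors:
  w_A·p_A = 0.09 × 0.000679613 = 6.11652e-05
  w_B·p_B = 0.10 × 0.130401 = 0.0130401
  w_C·p_C = 0.46 × 0.20613 = 0.09482
  w_D·p_D = 0.35 × 0.0779931 = 0.0272976
Normaliser: 6.11652e-05 + 0.0130401 + 0.09482 + 0.0272976 = 0.135219
P(Segment B | the observation) = 0.0130401 / 0.135219 ≈ 0.0964

0.0964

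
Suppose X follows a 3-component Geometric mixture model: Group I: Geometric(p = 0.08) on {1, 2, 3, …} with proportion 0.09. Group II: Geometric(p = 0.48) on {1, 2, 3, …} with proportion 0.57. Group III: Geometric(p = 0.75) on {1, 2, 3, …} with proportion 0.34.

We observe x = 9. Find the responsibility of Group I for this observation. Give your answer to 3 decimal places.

0.716

Apply Bayes' rule: the posterior for each component is proportional to its prior times its likelihood at x.
Geometric probabilities:
  L_I = 0.08·(1−0.08)^8 = 0.08·0.513219 = 0.0410575
  L_II = 0.48·(1−0.48)^8 = 0.48·0.00534597 = 0.00256607
  L_III = 0.75·(1−0.75)^8 = 0.75·1.52588e-05 = 1.14441e-05
Multiply by the mixture weights:
  P(Z=I)·L_I = 0.09 × 0.0410575 = 0.00369518
  P(Z=II)·L_II = 0.57 × 0.00256607 = 0.00146266
  P(Z=III)·L_III = 0.34 × 1.14441e-05 = 3.89099e-06
Normaliser: 0.00369518 + 0.00146266 + 3.89099e-06 = 0.00516173
P(Group I | x) ≈ 0.716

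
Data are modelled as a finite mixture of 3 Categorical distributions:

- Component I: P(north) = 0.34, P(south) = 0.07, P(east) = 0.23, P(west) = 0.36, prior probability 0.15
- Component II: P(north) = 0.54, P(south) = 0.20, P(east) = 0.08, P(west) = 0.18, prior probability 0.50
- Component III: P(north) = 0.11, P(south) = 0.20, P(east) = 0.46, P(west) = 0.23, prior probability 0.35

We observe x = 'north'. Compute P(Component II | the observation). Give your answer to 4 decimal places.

Apply Bayes' rule: the posterior for each component is proportional to its prior times its likelihood at x.
Categorical probabilities:
  f_I = P(north | comp) = 0.34
  f_II = P(north | comp) = 0.54
  f_III = P(north | comp) = 0.11
Weight by the priors:
  π_I·f_I = 0.15 × 0.34 = 0.051
  π_II·f_II = 0.50 × 0.54 = 0.27
  π_III·f_III = 0.35 × 0.11 = 0.0385
Marginal: 0.051 + 0.27 + 0.0385 = 0.3595
Responsibility of Component II: 0.27 / 0.3595 ≈ 0.7510

0.7510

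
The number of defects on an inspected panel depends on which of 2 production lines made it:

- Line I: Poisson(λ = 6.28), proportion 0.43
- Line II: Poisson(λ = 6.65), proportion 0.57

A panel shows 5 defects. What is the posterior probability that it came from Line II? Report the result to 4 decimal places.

0.5494

By Bayes' theorem, P(k | x) = P(Z=k) f_k(x) / Σ_j P(Z=j) f_j(x).
Evaluate each component's likelihood at the observed value:
  f_I = e^(−6.28)·6.28^5/5! = 0.152492
  f_II = e^(−6.65)·6.65^5/5! = 0.140239
Prior × likelihood for each component:
  P(Z=I)·f_I = 0.43 × 0.152492 = 0.0655716
  P(Z=II)·f_II = 0.57 × 0.140239 = 0.0799362
Normaliser: 0.0655716 + 0.0799362 = 0.145508
Responsibility of Line II: 0.0799362 / 0.145508 ≈ 0.5494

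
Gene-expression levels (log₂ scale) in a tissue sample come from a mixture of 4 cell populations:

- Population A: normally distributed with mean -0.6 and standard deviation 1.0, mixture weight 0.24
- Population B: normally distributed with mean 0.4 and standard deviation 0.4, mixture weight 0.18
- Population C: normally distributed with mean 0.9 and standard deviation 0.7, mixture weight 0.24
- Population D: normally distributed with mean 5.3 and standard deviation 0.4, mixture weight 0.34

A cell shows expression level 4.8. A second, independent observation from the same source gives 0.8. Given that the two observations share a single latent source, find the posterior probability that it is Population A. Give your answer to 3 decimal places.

0.322

Posterior ∝ prior × likelihood, so P(k | x) ∝ P(Z=k) f_k(x); normalise over all components.
Since both observations come from the same component, the likelihood for component k is f_k(x₁)·f_k(x₂).
  p_A = [(1/(1.0·√(2π)))·exp(−(4.8−-0.6)²/(2·1.0²)) = 0.398942·exp(-14.58000) = 1.85736e-07] × [0.149727] = 2.78098e-08
  p_B = [(1/(0.4·√(2π)))·exp(−(4.8−0.4)²/(2·0.4²)) = 0.997356·exp(-60.50000) = 5.29705e-27] × [0.604927] = 3.20433e-27
  p_C = [(1/(0.7·√(2π)))·exp(−(4.8−0.9)²/(2·0.7²)) = 0.569918·exp(-15.52041) = 1.03606e-07] × [0.564132] = 5.84474e-08
  p_D = [(1/(0.4·√(2π)))·exp(−(4.8−5.3)²/(2·0.4²)) = 0.997356·exp(-0.78125) = 0.456623] × [3.2821e-28] = 1.49868e-28
Unnormalised posteriors:
  P(Z=A)·p_A = 0.24 × 2.78098e-08 = 6.67435e-09
  P(Z=B)·p_B = 0.18 × 3.20433e-27 = 5.76779e-28
  P(Z=C)·p_C = 0.24 × 5.84474e-08 = 1.40274e-08
  P(Z=D)·p_D = 0.34 × 1.49868e-28 = 5.09552e-29
Normaliser: 6.67435e-09 + 5.76779e-28 + 1.40274e-08 + 5.09552e-29 = 2.07017e-08
P(Population A | x) = 6.67435e-09 / 2.07017e-08 ≈ 0.322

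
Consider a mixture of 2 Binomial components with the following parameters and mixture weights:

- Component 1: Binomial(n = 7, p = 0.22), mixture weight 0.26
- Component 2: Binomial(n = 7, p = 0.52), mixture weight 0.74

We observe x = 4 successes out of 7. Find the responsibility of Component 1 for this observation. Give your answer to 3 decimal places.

Posterior ∝ prior × likelihood, so P(k | x) ∝ π_k f_k(x); normalise over all components.
Component likelihoods at x = 4 successes out of 7:
  p_1 = C(7,4)·0.22^4·0.78^3 = 35·0.00234256·0.474552 = 0.0389083
  p_2 = C(7,4)·0.52^4·0.48^3 = 35·0.0731162·0.110592 = 0.283012
Prior × likelihood for each component:
  π_1·p_1 = 0.26 × 0.0389083 = 0.0101162
  π_2·p_2 = 0.74 × 0.283012 = 0.209429
Sum: 0.0101162 + 0.209429 = 0.219545
Responsibility of Component 1: 0.0101162 / 0.219545 ≈ 0.046

0.046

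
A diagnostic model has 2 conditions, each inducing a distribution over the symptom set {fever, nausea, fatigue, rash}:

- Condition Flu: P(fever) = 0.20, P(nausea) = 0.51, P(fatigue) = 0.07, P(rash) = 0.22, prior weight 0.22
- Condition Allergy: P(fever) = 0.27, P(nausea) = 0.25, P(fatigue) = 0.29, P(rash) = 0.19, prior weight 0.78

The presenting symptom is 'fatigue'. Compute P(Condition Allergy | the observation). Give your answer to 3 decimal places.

P(component k | x) = π_k·f_k(x) / marginal(x), where marginal(x) = Σ_j π_j·f_j(x).
Evaluate each component's likelihood at the observed value:
  f_Flu = P(fatigue | comp) = 0.07
  f_Allergy = P(fatigue | comp) = 0.29
Prior × likelihood for each component:
  π_Flu·f_Flu = 0.22 × 0.07 = 0.0154
  π_Allergy·f_Allergy = 0.78 × 0.29 = 0.2262
Evidence: 0.0154 + 0.2262 = 0.2416
P(Condition Allergy | data) = 0.2262 / 0.2416 ≈ 0.936

0.936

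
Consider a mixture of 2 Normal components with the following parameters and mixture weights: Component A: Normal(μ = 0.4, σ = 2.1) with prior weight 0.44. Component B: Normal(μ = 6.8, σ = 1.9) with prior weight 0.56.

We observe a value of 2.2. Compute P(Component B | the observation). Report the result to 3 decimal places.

By Bayes' theorem, P(k | x) = P(Z=k) f_k(x) / Σ_j P(Z=j) f_j(x).
Component likelihoods at x = 2.2:
  p_A = (1/(2.1·√(2π)))·exp(−(2.2−0.4)²/(2·2.1²)) = 0.189973·exp(-0.36735) = 0.131569
  p_B = (1/(1.9·√(2π)))·exp(−(2.2−6.8)²/(2·1.9²)) = 0.209970·exp(-2.93075) = 0.0112034
Weight by the priors:
  P(Z=A)·p_A = 0.44 × 0.131569 = 0.0578904
  P(Z=B)·p_B = 0.56 × 0.0112034 = 0.00627389
Evidence: 0.0578904 + 0.00627389 = 0.0641643
So the posterior for Component B is 0.00627389 / 0.0641643 ≈ 0.098.

0.098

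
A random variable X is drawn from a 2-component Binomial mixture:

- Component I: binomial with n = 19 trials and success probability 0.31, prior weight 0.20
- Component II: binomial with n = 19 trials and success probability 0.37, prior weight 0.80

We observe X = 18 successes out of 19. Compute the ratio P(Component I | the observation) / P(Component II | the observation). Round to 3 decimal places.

Only the two components matter; the odds are (π_i f_i(x)) / (π_j f_j(x)).
Binomial probabilities:
  p_I = C(19,18)·0.31^18·0.69^1 = 19·6.99054e-10·0.69 = 9.16459e-09
  p_II = C(19,18)·0.37^18·0.63^1 = 19·1.68901e-08·0.63 = 2.02174e-07
Odds = (0.20/0.80) × (9.16459e-09/2.02174e-07) = 0.25 × 0.0453302 ≈ 0.011

0.011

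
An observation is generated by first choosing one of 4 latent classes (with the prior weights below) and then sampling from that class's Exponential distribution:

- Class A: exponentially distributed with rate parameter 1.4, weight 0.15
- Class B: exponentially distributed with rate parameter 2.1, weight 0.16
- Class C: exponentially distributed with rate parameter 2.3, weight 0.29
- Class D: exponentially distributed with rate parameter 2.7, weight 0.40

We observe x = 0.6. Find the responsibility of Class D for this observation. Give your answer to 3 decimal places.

0.377

P(component k | x) = π_k·f_k(x) / marginal(x), where marginal(x) = Σ_j π_j·f_j(x).
Evaluate each component's likelihood at the observed value:
  p_A = 0.604395
  p_B = 0.595673
  p_C = 0.578631
  p_D = 0.534326
Multiply by the mixture weights:
  π_A·p_A = 0.15 × 0.604395 = 0.0906592
  π_B·p_B = 0.16 × 0.595673 = 0.0953078
  π_C·p_C = 0.29 × 0.578631 = 0.167803
  π_D·p_D = 0.40 × 0.534326 = 0.213731
Evidence: 0.0906592 + 0.0953078 + 0.167803 + 0.213731 = 0.5675
Responsibility of Class D: 0.213731 / 0.5675 ≈ 0.377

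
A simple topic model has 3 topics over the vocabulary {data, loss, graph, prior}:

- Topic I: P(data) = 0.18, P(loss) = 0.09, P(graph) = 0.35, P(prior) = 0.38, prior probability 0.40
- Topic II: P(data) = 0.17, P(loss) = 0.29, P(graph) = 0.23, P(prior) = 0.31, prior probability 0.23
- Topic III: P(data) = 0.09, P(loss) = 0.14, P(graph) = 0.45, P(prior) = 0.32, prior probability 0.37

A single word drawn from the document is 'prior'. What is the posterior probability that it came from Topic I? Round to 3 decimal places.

Apply Bayes' rule: the posterior for each component is proportional to its prior times its likelihood at x.
Evaluate each component's likelihood at the observed value:
  f_I = P(prior | comp) = 0.38
  f_II = P(prior | comp) = 0.31
  f_III = P(prior | comp) = 0.32
Prior × likelihood for each component:
  π_I·f_I = 0.40 × 0.38 = 0.152
  π_II·f_II = 0.23 × 0.31 = 0.0713
  π_III·f_III = 0.37 × 0.32 = 0.1184
Marginal: 0.152 + 0.0713 + 0.1184 = 0.3417
So the posterior for Topic I is 0.152 / 0.3417 ≈ 0.445.

0.445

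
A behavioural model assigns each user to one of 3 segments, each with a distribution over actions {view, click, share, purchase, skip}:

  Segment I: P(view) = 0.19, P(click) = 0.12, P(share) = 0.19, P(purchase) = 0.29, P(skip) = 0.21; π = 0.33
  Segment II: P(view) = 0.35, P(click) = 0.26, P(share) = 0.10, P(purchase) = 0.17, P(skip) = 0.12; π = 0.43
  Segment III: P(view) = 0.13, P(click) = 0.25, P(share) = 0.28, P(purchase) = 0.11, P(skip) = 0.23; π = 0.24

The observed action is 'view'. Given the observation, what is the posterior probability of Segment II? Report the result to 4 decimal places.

P(component k | x) = π_k·f_k(x) / marginal(x), where marginal(x) = Σ_j π_j·f_j(x).
Categorical probabilities:
  p_I = 0.19
  p_II = 0.35
  p_III = 0.13
Prior × likelihood for each component:
  π_I·p_I = 0.33 × 0.19 = 0.0627
  π_II·p_II = 0.43 × 0.35 = 0.1505
  π_III·p_III = 0.24 × 0.13 = 0.0312
Normaliser: 0.0627 + 0.1505 + 0.0312 = 0.2444
Responsibility of Segment II: 0.1505 / 0.2444 ≈ 0.6158

0.6158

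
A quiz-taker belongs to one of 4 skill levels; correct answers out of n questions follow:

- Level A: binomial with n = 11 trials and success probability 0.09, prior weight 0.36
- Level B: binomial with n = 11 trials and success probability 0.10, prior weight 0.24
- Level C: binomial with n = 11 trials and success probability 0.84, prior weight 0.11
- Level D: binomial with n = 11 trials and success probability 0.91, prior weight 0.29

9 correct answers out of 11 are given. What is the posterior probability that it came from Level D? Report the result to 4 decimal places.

0.6316

Posterior ∝ prior × likelihood, so P(k | x) ∝ π_k f_k(x); normalise over all components.
Evaluate each component's likelihood at the observed value:
  p_A = 1.76453e-08
  p_B = 4.455e-08
  p_C = 0.293168
  p_D = 0.190643
Weight by the priors:
  π_A·p_A = 0.36 × 1.76453e-08 = 6.35229e-09
  π_B·p_B = 0.24 × 4.455e-08 = 1.0692e-08
  π_C·p_C = 0.11 × 0.293168 = 0.0322485
  π_D·p_D = 0.29 × 0.190643 = 0.0552864
Normaliser: 6.35229e-09 + 1.0692e-08 + 0.0322485 + 0.0552864 = 0.0875349
P(Level D | x) = 0.0552864 / 0.0875349 ≈ 0.6316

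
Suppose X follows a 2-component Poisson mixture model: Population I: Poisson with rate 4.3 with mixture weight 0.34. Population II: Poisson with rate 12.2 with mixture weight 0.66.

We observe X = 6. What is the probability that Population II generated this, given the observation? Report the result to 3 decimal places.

The responsibility of component k is w_k f_k(x) divided by Σ_j w_j f_j(x).
Poisson probabilities:
  p_I = e^(−4.3)·4.3^6/6! = 0.119127
  p_II = e^(−12.2)·12.2^6/6! = 0.0230374
Prior × likelihood for each component:
  w_I·p_I = 0.34 × 0.119127 = 0.0405033
  w_II·p_II = 0.66 × 0.0230374 = 0.0152047
Evidence: 0.0405033 + 0.0152047 = 0.055708
P(Population II | x) ≈ 0.273

0.273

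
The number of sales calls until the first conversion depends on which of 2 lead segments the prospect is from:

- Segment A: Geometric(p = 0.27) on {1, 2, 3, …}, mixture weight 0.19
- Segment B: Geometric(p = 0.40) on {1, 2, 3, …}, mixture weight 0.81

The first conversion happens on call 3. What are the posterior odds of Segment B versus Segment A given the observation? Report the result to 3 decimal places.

4.267

Only the two components matter; the odds are (π_i f_i(x)) / (π_j f_j(x)).
Evaluate each component's likelihood at the observed value:
  p_A = 0.27·(1−0.27)^2 = 0.27·0.5329 = 0.143883
  p_B = 0.40·(1−0.40)^2 = 0.40·0.36 = 0.144
0.11664 / 0.0273378 ≈ 4.267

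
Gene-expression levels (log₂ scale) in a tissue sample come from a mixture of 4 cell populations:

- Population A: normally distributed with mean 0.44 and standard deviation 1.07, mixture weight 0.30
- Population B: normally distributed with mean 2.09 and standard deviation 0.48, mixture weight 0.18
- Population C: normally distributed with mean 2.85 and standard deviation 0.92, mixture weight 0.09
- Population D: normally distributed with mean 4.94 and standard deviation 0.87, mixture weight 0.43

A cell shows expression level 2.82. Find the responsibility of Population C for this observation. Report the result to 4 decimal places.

0.3693

By Bayes' theorem, P(k | x) = w_k f_k(x) / Σ_j w_j f_j(x).
Component likelihoods at x = 2.82:
  f_A = (1/(1.07·√(2π)))·exp(−(2.82−0.44)²/(2·1.07²)) = 0.372843·exp(-2.47375) = 0.0314188
  f_B = (1/(0.48·√(2π)))·exp(−(2.82−2.09)²/(2·0.48²)) = 0.831130·exp(-1.15647) = 0.26147
  f_C = (1/(0.92·√(2π)))·exp(−(2.82−2.85)²/(2·0.92²)) = 0.433633·exp(-0.00053) = 0.433402
  f_D = (1/(0.87·√(2π)))·exp(−(2.82−4.94)²/(2·0.87²)) = 0.458554·exp(-2.96895) = 0.02355
Weight by the priors:
  w_A·f_A = 0.30 × 0.0314188 = 0.00942563
  w_B·f_B = 0.18 × 0.26147 = 0.0470646
  w_C·f_C = 0.09 × 0.433402 = 0.0390062
  w_D·f_D = 0.43 × 0.02355 = 0.0101265
Evidence: 0.00942563 + 0.0470646 + 0.0390062 + 0.0101265 = 0.105623
P(Population C | data) = 0.0390062 / 0.105623 ≈ 0.3693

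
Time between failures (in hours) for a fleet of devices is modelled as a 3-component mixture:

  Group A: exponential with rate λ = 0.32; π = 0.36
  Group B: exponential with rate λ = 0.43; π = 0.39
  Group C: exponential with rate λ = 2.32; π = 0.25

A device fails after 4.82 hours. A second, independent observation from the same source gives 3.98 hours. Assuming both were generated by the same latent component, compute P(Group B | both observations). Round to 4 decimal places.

Apply Bayes' rule: the posterior for each component is proportional to its prior times its likelihood at x.
Since both observations come from the same component, the likelihood for component k is f_k(x₁)·f_k(x₂).
  f_A = [0.32·e^(−0.32·4.82) = 0.32·e^(−1.5424) = 0.0684375] × [0.0895432] = 0.00612811
  f_B = [0.43·e^(−0.43·4.82) = 0.43·e^(−2.0726) = 0.054119] × [0.0776635] = 0.00420307
  f_C = [2.32·e^(−2.32·4.82) = 2.32·e^(−11.1824) = 3.22874e-05] × [0.000226666] = 7.31846e-09
Weight by the priors:
  w_A·f_A = 0.36 × 0.00612811 = 0.00220612
  w_B·f_B = 0.39 × 0.00420307 = 0.0016392
  w_C·f_C = 0.25 × 7.31846e-09 = 1.82962e-09
Sum: 0.00220612 + 0.0016392 + 1.82962e-09 = 0.00384532
P(Group B | x₁, x₂) ≈ 0.4263

0.4263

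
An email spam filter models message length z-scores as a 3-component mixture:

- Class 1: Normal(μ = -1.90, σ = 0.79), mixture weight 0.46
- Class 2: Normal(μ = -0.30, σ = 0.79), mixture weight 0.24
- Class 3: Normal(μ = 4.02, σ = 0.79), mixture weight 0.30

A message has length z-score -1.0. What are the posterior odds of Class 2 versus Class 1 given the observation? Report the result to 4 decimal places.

Since P(k|x) ∝ P(Z=k) f_k(x), the posterior odds are P(Z=i) f_i(x) / (P(Z=j) f_j(x)).
Normal densities:
  p_1 = (1/(0.79·√(2π)))·exp(−(-1.0−-1.90)²/(2·0.79²)) = 0.504990·exp(-0.64893) = 0.263909
  p_2 = (1/(0.79·√(2π)))·exp(−(-1.0−-0.30)²/(2·0.79²)) = 0.504990·exp(-0.39257) = 0.341031
  p_3 = (1/(0.79·√(2π)))·exp(−(-1.0−4.02)²/(2·0.79²)) = 0.504990·exp(-20.18939) = 8.61274e-10
Odds = (0.24/0.46) × (0.341031/0.263909) = 0.521739 × 1.29223 ≈ 0.6742

0.6742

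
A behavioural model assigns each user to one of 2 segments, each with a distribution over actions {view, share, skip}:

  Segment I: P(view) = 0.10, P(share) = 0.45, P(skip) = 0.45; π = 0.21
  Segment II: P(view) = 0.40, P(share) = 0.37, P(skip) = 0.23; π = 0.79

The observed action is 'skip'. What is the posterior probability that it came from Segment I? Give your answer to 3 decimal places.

The responsibility of component k is P(Z=k) f_k(x) divided by Σ_j P(Z=j) f_j(x).
Categorical probabilities:
  L_I = 0.45
  L_II = 0.23
Multiply by the mixture weights:
  P(Z=I)·L_I = 0.21 × 0.45 = 0.0945
  P(Z=II)·L_II = 0.79 × 0.23 = 0.1817
Denominator: 0.0945 + 0.1817 = 0.2762
Responsibility of Segment I: 0.0945 / 0.2762 ≈ 0.342

0.342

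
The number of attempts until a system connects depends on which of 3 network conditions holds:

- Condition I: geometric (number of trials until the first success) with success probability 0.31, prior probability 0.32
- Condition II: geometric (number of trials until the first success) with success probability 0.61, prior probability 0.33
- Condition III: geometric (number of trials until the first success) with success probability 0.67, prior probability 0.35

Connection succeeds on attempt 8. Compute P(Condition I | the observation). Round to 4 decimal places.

Posterior ∝ prior × likelihood, so P(k | x) ∝ π_k f_k(x); normalise over all components.
Evaluate each component's likelihood at the observed value:
  L_I = 0.31·(1−0.31)^7 = 0.31·0.0744635 = 0.0230837
  L_II = 0.61·(1−0.61)^7 = 0.61·0.00137231 = 0.000837109
  L_III = 0.67·(1−0.67)^7 = 0.67·0.000426184 = 0.000285544
Unnormalised posteriors:
  π_I·L_I = 0.32 × 0.0230837 = 0.00738678
  π_II·L_II = 0.33 × 0.000837109 = 0.000276246
  π_III·L_III = 0.35 × 0.000285544 = 9.99402e-05
Normaliser: 0.00738678 + 0.000276246 + 9.99402e-05 = 0.00776297
So the posterior for Condition I is 0.00738678 / 0.00776297 ≈ 0.9515.

0.9515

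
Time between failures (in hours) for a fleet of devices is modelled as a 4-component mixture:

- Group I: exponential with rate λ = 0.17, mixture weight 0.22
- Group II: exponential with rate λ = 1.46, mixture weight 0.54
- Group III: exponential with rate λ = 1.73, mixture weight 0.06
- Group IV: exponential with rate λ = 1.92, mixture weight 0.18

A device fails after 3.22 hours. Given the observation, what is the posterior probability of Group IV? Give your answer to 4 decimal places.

0.0239

P(component k | x) = w_k·f_k(x) / marginal(x), where marginal(x) = Σ_j w_j·f_j(x).
Evaluate each component's likelihood at the observed value:
  f_I = 0.17·e^(−0.17·3.22) = 0.17·e^(−0.5474) = 0.0983368
  f_II = 1.46·e^(−1.46·3.22) = 1.46·e^(−4.7012) = 0.0132632
  f_III = 1.73·e^(−1.73·3.22) = 1.73·e^(−5.5706) = 0.00658818
  f_IV = 1.92·e^(−1.92·3.22) = 1.92·e^(−6.1824) = 0.00396569
Weight by the priors:
  w_I·f_I = 0.22 × 0.0983368 = 0.0216341
  w_II·f_II = 0.54 × 0.0132632 = 0.00716212
  w_III·f_III = 0.06 × 0.00658818 = 0.000395291
  w_IV·f_IV = 0.18 × 0.00396569 = 0.000713825
Sum: 0.0216341 + 0.00716212 + 0.000395291 + 0.000713825 = 0.0299053
P(Group IV | the observation) ≈ 0.0239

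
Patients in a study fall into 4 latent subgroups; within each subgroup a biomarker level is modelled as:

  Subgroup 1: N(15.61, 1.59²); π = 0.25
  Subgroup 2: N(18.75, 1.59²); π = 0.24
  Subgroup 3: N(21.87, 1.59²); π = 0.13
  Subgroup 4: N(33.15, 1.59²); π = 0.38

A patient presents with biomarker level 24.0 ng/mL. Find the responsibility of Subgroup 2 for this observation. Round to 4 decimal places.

0.0191

Posterior ∝ prior × likelihood, so P(k | x) ∝ P(Z=k) f_k(x); normalise over all components.
Component likelihoods at x = 24.0 ng/mL:
  p_1 = (1/(1.59·√(2π)))·exp(−(24.0−15.61)²/(2·1.59²)) = 0.250907·exp(-13.92194) = 2.25576e-07
  p_2 = (1/(1.59·√(2π)))·exp(−(24.0−18.75)²/(2·1.59²)) = 0.250907·exp(-5.45123) = 0.00107665
  p_3 = (1/(1.59·√(2π)))·exp(−(24.0−21.87)²/(2·1.59²)) = 0.250907·exp(-0.89729) = 0.102288
  p_4 = (1/(1.59·√(2π)))·exp(−(24.0−33.15)²/(2·1.59²)) = 0.250907·exp(-16.55838) = 1.61547e-08
Weight by the priors:
  P(Z=1)·p_1 = 0.25 × 2.25576e-07 = 5.63939e-08
  P(Z=2)·p_2 = 0.24 × 0.00107665 = 0.000258396
  P(Z=3)·p_3 = 0.13 × 0.102288 = 0.0132974
  P(Z=4)·p_4 = 0.38 × 1.61547e-08 = 6.13878e-09
Sum: 5.63939e-08 + 0.000258396 + 0.0132974 + 6.13878e-09 = 0.0135558
P(Subgroup 2 | x) = 0.000258396 / 0.0135558 ≈ 0.0191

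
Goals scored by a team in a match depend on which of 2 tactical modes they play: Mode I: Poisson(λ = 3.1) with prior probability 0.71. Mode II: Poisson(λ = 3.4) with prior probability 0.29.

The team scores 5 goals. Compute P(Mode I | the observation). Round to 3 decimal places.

0.676

The responsibility of component k is w_k f_k(x) divided by Σ_j w_j f_j(x).
Evaluate each component's likelihood at the observed value:
  p_I = e^(−3.1)·3.1^5/5! = 0.107477
  p_II = e^(−3.4)·3.4^5/5! = 0.126361
Multiply by the mixture weights:
  w_I·p_I = 0.71 × 0.107477 = 0.0763085
  w_II·p_II = 0.29 × 0.126361 = 0.0366446
Normaliser: 0.0763085 + 0.0366446 = 0.112953
So the posterior for Mode I is 0.0763085 / 0.112953 ≈ 0.676.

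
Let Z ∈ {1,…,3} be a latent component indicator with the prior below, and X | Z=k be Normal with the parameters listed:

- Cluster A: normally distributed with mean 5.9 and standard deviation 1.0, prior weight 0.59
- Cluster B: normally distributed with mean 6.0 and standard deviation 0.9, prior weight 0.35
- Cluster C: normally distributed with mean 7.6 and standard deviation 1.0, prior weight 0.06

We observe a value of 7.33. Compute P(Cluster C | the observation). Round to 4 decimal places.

Posterior ∝ prior × likelihood, so P(k | x) ∝ w_k f_k(x); normalise over all components.
Evaluate each component's likelihood at the observed value:
  f_A = (1/(1.0·√(2π)))·exp(−(7.33−5.9)²/(2·1.0²)) = 0.398942·exp(-1.02245) = 0.143505
  f_B = (1/(0.9·√(2π)))·exp(−(7.33−6.0)²/(2·0.9²)) = 0.443269·exp(-1.09191) = 0.148749
  f_C = (1/(1.0·√(2π)))·exp(−(7.33−7.6)²/(2·1.0²)) = 0.398942·exp(-0.03645) = 0.384663
Unnormalised posteriors:
  w_A·f_A = 0.59 × 0.143505 = 0.0846677
  w_B·f_B = 0.35 × 0.148749 = 0.0520623
  w_C·f_C = 0.06 × 0.384663 = 0.0230798
Evidence: 0.0846677 + 0.0520623 + 0.0230798 = 0.15981
P(Cluster C | 7.33) = 0.0230798 / 0.15981 ≈ 0.1444

0.1444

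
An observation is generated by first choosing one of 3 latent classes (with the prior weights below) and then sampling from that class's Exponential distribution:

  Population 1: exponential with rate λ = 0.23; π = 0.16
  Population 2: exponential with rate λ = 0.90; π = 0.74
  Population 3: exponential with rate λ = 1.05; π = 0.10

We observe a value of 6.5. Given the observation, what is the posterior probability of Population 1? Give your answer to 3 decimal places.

P(component k | x) = π_k·f_k(x) / marginal(x), where marginal(x) = Σ_j π_j·f_j(x).
Evaluate each component's likelihood at the observed value:
  f_1 = 0.0515772
  f_2 = 0.00259191
  f_3 = 0.00114059
Weight by the priors:
  π_1·f_1 = 0.16 × 0.0515772 = 0.00825235
  π_2·f_2 = 0.74 × 0.00259191 = 0.00191801
  π_3·f_3 = 0.10 × 0.00114059 = 0.000114059
Denominator: 0.00825235 + 0.00191801 + 0.000114059 = 0.0102844
P(Population 1 | x) = 0.00825235 / 0.0102844 ≈ 0.802

0.802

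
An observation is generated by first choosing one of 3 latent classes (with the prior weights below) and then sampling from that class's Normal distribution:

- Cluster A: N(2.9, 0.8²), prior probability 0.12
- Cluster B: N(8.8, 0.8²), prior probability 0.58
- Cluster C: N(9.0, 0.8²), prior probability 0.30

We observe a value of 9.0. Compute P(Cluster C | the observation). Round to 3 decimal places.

0.348

Apply Bayes' rule: the posterior for each component is proportional to its prior times its likelihood at x.
Component likelihoods at x = 9.0:
  L_A = 1.18234e-13
  L_B = 0.483335
  L_C = 0.498678
Weight by the priors:
  π_A·L_A = 0.12 × 1.18234e-13 = 1.41881e-14
  π_B·L_B = 0.58 × 0.483335 = 0.280334
  π_C·L_C = 0.30 × 0.498678 = 0.149603
Normaliser: 1.41881e-14 + 0.280334 + 0.149603 = 0.429938
Responsibility of Cluster C: 0.149603 / 0.429938 ≈ 0.348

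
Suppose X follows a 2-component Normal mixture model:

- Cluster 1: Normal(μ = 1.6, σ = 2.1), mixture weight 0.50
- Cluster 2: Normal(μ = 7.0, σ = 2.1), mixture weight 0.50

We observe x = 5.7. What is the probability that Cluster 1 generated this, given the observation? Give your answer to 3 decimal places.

0.153

The responsibility of component k is π_k f_k(x) divided by Σ_j π_j f_j(x).
Component likelihoods at x = 5.7:
  L_1 = 0.0282469
  L_2 = 0.156847
Prior × likelihood for each component:
  π_1·L_1 = 0.50 × 0.0282469 = 0.0141234
  π_2·L_2 = 0.50 × 0.156847 = 0.0784234
Denominator: 0.0141234 + 0.0784234 = 0.0925468
So the posterior for Cluster 1 is 0.0141234 / 0.0925468 ≈ 0.153.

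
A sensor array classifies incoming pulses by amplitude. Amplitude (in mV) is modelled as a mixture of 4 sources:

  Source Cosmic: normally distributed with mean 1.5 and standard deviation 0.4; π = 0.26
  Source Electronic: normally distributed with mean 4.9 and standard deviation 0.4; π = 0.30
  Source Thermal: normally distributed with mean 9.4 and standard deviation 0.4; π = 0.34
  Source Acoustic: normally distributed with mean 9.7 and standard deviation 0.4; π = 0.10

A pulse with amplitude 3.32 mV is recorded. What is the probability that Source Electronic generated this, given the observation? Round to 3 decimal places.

0.937

Posterior ∝ prior × likelihood, so P(k | x) ∝ π_k f_k(x); normalise over all components.
Component likelihoods at x = 3.32 mV:
  f_Cosmic = 3.18683e-05
  f_Electronic = 0.000408141
  f_Thermal = 6.74763e-51
  f_Acoustic = 5.70229e-56
Unnormalised posteriors:
  π_Cosmic·f_Cosmic = 0.26 × 3.18683e-05 = 8.28577e-06
  π_Electronic·f_Electronic = 0.30 × 0.000408141 = 0.000122442
  π_Thermal·f_Thermal = 0.34 × 6.74763e-51 = 2.2942e-51
  π_Acoustic·f_Acoustic = 0.10 × 5.70229e-56 = 5.70229e-57
Marginal: 8.28577e-06 + 0.000122442 + 2.2942e-51 + 5.70229e-57 = 0.000130728
P(Source Electronic | x) = 0.000122442 / 0.000130728 ≈ 0.937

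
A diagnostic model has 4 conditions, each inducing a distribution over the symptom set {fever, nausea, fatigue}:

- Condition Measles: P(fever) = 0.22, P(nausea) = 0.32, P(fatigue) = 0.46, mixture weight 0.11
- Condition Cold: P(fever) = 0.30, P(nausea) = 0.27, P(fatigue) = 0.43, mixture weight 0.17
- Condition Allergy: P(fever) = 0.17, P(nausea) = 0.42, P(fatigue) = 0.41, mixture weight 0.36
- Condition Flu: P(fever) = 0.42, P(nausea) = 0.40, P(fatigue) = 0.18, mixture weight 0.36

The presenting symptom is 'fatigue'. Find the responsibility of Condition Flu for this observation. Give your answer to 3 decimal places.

0.193

Posterior ∝ prior × likelihood, so P(k | x) ∝ π_k f_k(x); normalise over all components.
Evaluate each component's likelihood at the observed value:
  f_Measles = P(fatigue | comp) = 0.46
  f_Cold = P(fatigue | comp) = 0.43
  f_Allergy = P(fatigue | comp) = 0.41
  f_Flu = P(fatigue | comp) = 0.18
Unnormalised posteriors:
  π_Measles·f_Measles = 0.11 × 0.46 = 0.0506
  π_Cold·f_Cold = 0.17 × 0.43 = 0.0731
  π_Allergy·f_Allergy = 0.36 × 0.41 = 0.1476
  π_Flu·f_Flu = 0.36 × 0.18 = 0.0648
Sum: 0.0506 + 0.0731 + 0.1476 + 0.0648 = 0.3361
So the posterior for Condition Flu is 0.0648 / 0.3361 ≈ 0.193.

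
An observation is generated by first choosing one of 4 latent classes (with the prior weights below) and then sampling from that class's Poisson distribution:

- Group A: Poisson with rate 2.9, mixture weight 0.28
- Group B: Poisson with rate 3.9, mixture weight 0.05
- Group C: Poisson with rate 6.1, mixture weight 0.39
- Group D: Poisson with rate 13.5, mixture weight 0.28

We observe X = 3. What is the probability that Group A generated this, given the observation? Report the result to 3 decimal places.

P(component k | x) = P(Z=k)·f_k(x) / marginal(x), where marginal(x) = Σ_j P(Z=j)·f_j(x).
Poisson probabilities:
  f_A = 0.22366
  f_B = 0.200122
  f_C = 0.0848481
  f_D = 0.000562179
Unnormalised posteriors:
  P(Z=A)·f_A = 0.28 × 0.22366 = 0.0626249
  P(Z=B)·f_B = 0.05 × 0.200122 = 0.0100061
  P(Z=C)·f_C = 0.39 × 0.0848481 = 0.0330907
  P(Z=D)·f_D = 0.28 × 0.000562179 = 0.00015741
Denominator: 0.0626249 + 0.0100061 + 0.0330907 + 0.00015741 = 0.105879
P(Group A | 3) = 0.0626249 / 0.105879 ≈ 0.591

0.591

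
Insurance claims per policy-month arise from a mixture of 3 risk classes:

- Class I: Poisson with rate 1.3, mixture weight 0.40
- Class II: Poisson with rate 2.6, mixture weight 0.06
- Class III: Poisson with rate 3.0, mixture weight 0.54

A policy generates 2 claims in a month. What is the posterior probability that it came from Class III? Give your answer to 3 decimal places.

0.530

By Bayes' theorem, P(k | x) = π_k f_k(x) / Σ_j π_j f_j(x).
Evaluate each component's likelihood at the observed value:
  f_I = e^(−1.3)·1.3^2/2! = 0.230289
  f_II = e^(−2.6)·2.6^2/2! = 0.251045
  f_III = e^(−3.0)·3.0^2/2! = 0.224042
Prior × likelihood for each component:
  π_I·f_I = 0.40 × 0.230289 = 0.0921157
  π_II·f_II = 0.06 × 0.251045 = 0.0150627
  π_III·f_III = 0.54 × 0.224042 = 0.120983
Denominator: 0.0921157 + 0.0150627 + 0.120983 = 0.228161
Responsibility of Class III: 0.120983 / 0.228161 ≈ 0.530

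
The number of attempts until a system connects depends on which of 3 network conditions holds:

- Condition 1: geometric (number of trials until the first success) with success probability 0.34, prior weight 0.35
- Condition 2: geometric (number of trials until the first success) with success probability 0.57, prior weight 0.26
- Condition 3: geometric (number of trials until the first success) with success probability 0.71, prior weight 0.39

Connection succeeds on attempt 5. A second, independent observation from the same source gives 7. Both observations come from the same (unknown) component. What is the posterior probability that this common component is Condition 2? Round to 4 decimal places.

Posterior ∝ prior × likelihood, so P(k | x) ∝ π_k f_k(x); normalise over all components.
Since both observations come from the same component, the likelihood for component k is f_k(x₁)·f_k(x₂).
  L_1 = [0.0645141] × [0.0281023] = 0.001813
  L_2 = [0.0194872] × [0.00360318] = 7.02157e-05
  L_3 = [0.0050217] × [0.000422325] = 2.12079e-06
Unnormalised posteriors:
  π_1·L_1 = 0.35 × 0.001813 = 0.000634549
  π_2·L_2 = 0.26 × 7.02157e-05 = 1.82561e-05
  π_3·L_3 = 0.39 × 2.12079e-06 = 8.27106e-07
Evidence: 0.000634549 + 1.82561e-05 + 8.27106e-07 = 0.000653632
So the posterior for Condition 2 is 1.82561e-05 / 0.000653632 ≈ 0.0279.

0.0279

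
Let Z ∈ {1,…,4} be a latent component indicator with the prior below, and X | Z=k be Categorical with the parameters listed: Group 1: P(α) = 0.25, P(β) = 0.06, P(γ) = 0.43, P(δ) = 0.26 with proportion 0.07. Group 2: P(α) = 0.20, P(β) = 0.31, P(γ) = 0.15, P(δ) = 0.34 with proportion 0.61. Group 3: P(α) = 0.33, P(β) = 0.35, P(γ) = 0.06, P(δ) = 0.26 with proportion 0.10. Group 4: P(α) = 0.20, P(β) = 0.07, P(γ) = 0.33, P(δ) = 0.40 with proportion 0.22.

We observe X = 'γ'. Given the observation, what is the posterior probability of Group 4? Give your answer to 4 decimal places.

0.3626

Posterior ∝ prior × likelihood, so P(k | x) ∝ π_k f_k(x); normalise over all components.
Categorical probabilities:
  L_1 = P(γ | comp) = 0.43
  L_2 = P(γ | comp) = 0.15
  L_3 = P(γ | comp) = 0.06
  L_4 = P(γ | comp) = 0.33
Unnormalised posteriors:
  π_1·L_1 = 0.07 × 0.43 = 0.0301
  π_2·L_2 = 0.61 × 0.15 = 0.0915
  π_3·L_3 = 0.10 × 0.06 = 0.006
  π_4·L_4 = 0.22 × 0.33 = 0.0726
Sum: 0.0301 + 0.0915 + 0.006 + 0.0726 = 0.2002
P(Group 4 | x) = 0.0726 / 0.2002 ≈ 0.3626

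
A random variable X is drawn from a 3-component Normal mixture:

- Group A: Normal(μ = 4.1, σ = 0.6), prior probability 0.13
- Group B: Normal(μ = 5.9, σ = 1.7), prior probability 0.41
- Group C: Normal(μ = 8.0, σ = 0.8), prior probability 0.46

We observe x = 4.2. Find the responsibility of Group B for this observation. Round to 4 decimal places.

0.4064

The responsibility of component k is π_k f_k(x) divided by Σ_j π_j f_j(x).
Normal densities:
  L_A = (1/(0.6·√(2π)))·exp(−(4.2−4.1)²/(2·0.6²)) = 0.664904·exp(-0.01389) = 0.655733
  L_B = (1/(1.7·√(2π)))·exp(−(4.2−5.9)²/(2·1.7²)) = 0.234672·exp(-0.50000) = 0.142336
  L_C = (1/(0.8·√(2π)))·exp(−(4.2−8.0)²/(2·0.8²)) = 0.498678·exp(-11.28125) = 6.28688e-06
Unnormalised posteriors:
  π_A·L_A = 0.13 × 0.655733 = 0.0852453
  π_B·L_B = 0.41 × 0.142336 = 0.0583576
  π_C·L_C = 0.46 × 6.28688e-06 = 2.89197e-06
Sum: 0.0852453 + 0.0583576 + 2.89197e-06 = 0.143606
P(Group B | the observation) = 0.0583576 / 0.143606 ≈ 0.4064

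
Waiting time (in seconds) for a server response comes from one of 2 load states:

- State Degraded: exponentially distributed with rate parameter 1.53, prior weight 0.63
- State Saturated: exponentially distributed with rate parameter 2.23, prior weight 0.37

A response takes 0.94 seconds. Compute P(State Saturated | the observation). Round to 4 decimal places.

0.3071

By Bayes' theorem, P(k | x) = π_k f_k(x) / Σ_j π_j f_j(x).
Component likelihoods at x = 0.94 seconds:
  p_Degraded = 1.53·e^(−1.53·0.94) = 1.53·e^(−1.4382) = 0.363153
  p_Saturated = 2.23·e^(−2.23·0.94) = 2.23·e^(−2.0962) = 0.274118
Unnormalised posteriors:
  π_Degraded·p_Degraded = 0.63 × 0.363153 = 0.228786
  π_Saturated·p_Saturated = 0.37 × 0.274118 = 0.101423
Sum: 0.228786 + 0.101423 = 0.33021
Responsibility of State Saturated: 0.101423 / 0.33021 ≈ 0.3071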